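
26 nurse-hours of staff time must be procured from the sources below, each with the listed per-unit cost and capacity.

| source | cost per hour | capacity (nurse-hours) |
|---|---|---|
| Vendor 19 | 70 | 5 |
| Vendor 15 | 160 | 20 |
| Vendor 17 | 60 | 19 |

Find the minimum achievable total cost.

Cheapest first:
Vendor 17 at 60: take all 19 nurse-hours → 7 still needed.
Vendor 19 at 70: take all 5 nurse-hours → 2 still needed.
Vendor 15 (160): take the remaining 2 → done.
Cost = 19×60 + 5×70 + 2×160 = 1810.

1810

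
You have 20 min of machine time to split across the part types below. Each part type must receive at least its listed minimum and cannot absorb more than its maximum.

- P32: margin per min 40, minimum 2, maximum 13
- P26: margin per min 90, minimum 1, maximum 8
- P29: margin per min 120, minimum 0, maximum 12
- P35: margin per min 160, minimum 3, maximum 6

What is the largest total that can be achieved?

2450

Meeting every minimum uses 2+1+0+3 = 6 min, leaving 14.
Rank by margin per min: P35 160 > P29 120 > P26 90 > P32 40.
P35: +3 to 6 (cap) → 11 left.
P29 has room for 12 more but only 11 remain, so it gets 11.
Total = 40×2 + 90×1 + 120×11 + 160×6 = 2450.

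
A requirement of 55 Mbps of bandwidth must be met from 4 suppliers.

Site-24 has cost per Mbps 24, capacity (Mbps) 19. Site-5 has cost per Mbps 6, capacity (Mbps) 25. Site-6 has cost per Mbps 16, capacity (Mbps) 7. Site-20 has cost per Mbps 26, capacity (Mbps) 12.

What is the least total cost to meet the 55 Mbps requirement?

Use suppliers in increasing cost order.
Site-5 at 6: take all 25 Mbps — 30 still needed.
Take 7 from Site-6 at 16 — need 23 more.
Site-24 (24): use full 19 — 4 Mbps to go.
Take 4 from Site-20 at 26 to finish.
Cost = 25×6 + 7×16 + 19×24 + 4×26 = 822.

822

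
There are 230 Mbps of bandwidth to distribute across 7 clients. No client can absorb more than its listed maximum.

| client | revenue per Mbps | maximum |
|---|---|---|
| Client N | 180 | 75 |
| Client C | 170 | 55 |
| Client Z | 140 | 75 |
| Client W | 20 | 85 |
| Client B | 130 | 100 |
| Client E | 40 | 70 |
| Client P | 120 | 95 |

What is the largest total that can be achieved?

36600

Rank by revenue per Mbps: Client N 180 > Client C 170 > Client Z 140 > Client B 130 > Client P 120 > Client E 40 > Client W 20.
Give Client N 75 to hit its cap of 75 ; 155 left.
Client C: +55 to 55 (cap) ; 100 left.
Client Z: +75 to 75 (cap) ; 25 left.
Client B has room for 100 but only 25 remain, so it gets 25.
Total = 180×75 + 170×55 + 140×75 + 130×25 = 36600.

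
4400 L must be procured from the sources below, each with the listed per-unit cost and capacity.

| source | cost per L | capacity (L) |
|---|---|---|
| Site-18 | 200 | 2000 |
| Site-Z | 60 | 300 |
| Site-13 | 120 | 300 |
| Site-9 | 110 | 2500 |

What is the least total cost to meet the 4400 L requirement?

589000

Fill from the cheapest source first.
Take 300 from Site-Z at 60 — need 4100 more.
Take 2500 from Site-9 at 110 — need 1600 more.
Site-13 (120): use full 300 — 1300 L to go.
Take 1300 from Site-18 at 200 to finish.
Cost = 300×60 + 2500×110 + 300×120 + 1300×200 = 589000.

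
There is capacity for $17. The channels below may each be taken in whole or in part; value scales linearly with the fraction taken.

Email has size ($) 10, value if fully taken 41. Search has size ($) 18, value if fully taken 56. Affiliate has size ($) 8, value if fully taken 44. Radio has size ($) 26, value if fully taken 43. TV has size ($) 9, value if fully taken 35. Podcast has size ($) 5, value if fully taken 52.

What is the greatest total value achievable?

Rank by value-to-size ratio: Podcast 52/5≈10.4, Affiliate 44/8≈5.5, Email 41/10≈4.1, TV 35/9≈3.89, Search 56/18≈3.11, Radio 43/26≈1.65.
Take all of Podcast (5 $, value 52) ; 12 $ left.
All 8 $ of Affiliate fit (value 44) ; 4 remain.
4 $ left: a 4/10 share of Email gives 41×4/10 = 16.4.
Total value = 112.4.

112.4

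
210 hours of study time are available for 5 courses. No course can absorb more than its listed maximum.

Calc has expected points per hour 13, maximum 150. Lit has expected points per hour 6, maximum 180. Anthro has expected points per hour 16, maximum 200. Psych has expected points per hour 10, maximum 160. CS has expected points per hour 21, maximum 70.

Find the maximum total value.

Order the courses by expected points per hour: CS 21 > Anthro 16 > Calc 13 > Psych 10 > Lit 6.
CS: +70 to 70 (cap) ; 140 left.
Anthro has room for 200 but only 140 remain, so it gets 140.
Total = 16×140 + 21×70 = 3710.

3710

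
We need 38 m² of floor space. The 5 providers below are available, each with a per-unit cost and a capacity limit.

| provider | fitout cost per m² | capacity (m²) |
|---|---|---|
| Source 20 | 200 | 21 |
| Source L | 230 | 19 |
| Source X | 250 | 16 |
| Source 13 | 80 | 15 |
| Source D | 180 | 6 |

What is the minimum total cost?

5680

Cheapest first:
Source 13 at 80: take all 15 m² ; 23 still needed.
Take 6 from Source D at 180 ; need 17 more.
Take 17 from Source 20 at 200 to finish.
Source L, Source X: unused.
Cost = 15×80 + 6×180 + 17×200 = 5680.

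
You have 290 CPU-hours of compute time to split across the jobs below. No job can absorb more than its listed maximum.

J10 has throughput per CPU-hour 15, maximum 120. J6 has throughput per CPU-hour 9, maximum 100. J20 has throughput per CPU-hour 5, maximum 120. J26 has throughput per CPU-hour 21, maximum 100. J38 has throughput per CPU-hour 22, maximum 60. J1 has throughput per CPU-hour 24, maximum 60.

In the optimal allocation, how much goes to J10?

70

Rank by throughput per CPU-hour: J1 24 > J38 22 > J26 21 > J10 15 > J6 9 > J20 5.
J1: +60 to 60 (cap) ; 230 left.
Give J38 60 to hit its cap of 60 ; 170 left.
J26: +100 to 100 (cap) ; 70 left.
J10 has room for 120 but only 70 remain, so it gets 70.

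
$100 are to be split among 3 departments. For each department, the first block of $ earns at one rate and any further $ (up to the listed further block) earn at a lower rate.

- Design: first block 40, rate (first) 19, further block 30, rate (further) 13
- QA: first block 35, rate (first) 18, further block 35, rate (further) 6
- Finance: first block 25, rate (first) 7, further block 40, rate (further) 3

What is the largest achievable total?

1715

Treat each block as its own option and order by rate: Design/first 19 > QA/first 18 > Design/second 13 > Finance/first 7 > QA/second 6 > Finance/second 3.
Fill Design first block (40 at 19) → 60 left.
QA/first (18): +35 → 25 left.
Design second at 13: only 25 left, fill 25.
Total = 19×40 + 18×35 + 13×25 = 1715.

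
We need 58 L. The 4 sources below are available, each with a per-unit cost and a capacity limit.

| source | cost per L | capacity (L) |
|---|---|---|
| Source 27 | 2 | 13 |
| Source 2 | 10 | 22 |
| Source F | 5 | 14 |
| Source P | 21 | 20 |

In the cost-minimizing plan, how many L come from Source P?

Use sources in increasing cost order.
Source 27 at 2: take all 13 L → 45 still needed.
Source F at 5: take all 14 L → 31 still needed.
Source 2 (10): use full 22 → 9 L to go.
Source P at 21: take 9 of its 20 → requirement met.

9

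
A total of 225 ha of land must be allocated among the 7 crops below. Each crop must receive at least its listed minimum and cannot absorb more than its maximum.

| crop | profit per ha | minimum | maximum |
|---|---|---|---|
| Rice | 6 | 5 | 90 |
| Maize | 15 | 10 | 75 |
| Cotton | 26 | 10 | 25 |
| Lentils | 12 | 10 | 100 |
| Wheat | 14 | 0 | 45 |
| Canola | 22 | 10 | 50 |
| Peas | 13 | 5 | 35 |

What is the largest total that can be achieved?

Meeting every minimum uses 5+10+10+10+0+10+5 = 50 ha, leaving 175.
Highest profit per ha first: Cotton 26 > Canola 22 > Maize 15 > Wheat 14 > Peas 13 > Lentils 12 > Rice 6.
Cotton: +15 to 25 (cap) ; 160 left.
Give Canola 40 more to hit its cap of 50 ; 120 left.
Give Maize 65 more to hit its cap of 75 ; 55 left.
Wheat takes 45 more to reach its cap of 45 ; 10 left.
Peas has room for 30 more but only 10 remain, so it gets 15.
Total = 6×5 + 15×75 + 26×25 + 12×10 + 14×45 + 22×50 + 13×15 = 3850.

3850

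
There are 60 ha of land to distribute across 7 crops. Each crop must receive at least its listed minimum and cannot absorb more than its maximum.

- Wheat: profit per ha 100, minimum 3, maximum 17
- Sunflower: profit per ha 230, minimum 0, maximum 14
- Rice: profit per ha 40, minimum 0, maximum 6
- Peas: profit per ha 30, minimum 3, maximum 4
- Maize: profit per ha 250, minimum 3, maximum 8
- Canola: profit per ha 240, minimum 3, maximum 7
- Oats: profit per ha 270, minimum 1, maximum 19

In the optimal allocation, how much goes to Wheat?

9

Meeting every minimum uses 3+0+0+3+3+3+1 = 13 ha, leaving 47.
Rank by profit per ha: Oats 270 > Maize 250 > Canola 240 > Sunflower 230 > Wheat 100 > Rice 40 > Peas 30.
Oats takes 18 more to reach its cap of 19 ; 29 left.
Maize takes 5 more to reach its cap of 8 ; 24 left.
Give Canola 4 more to hit its cap of 7 ; 20 left.
Give Sunflower 14 more to hit its cap of 14 ; 6 left.
Only 6 left; Wheat takes them to reach 9.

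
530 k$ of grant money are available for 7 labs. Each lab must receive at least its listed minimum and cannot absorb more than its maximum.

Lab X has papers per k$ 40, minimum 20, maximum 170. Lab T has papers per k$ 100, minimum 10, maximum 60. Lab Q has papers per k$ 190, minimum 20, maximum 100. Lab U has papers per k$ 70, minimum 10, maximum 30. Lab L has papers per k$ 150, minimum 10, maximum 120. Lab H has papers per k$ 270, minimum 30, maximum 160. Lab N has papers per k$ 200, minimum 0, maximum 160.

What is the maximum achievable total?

Meeting every minimum uses 20+10+20+10+10+30+0 = 100 k$, leaving 430.
Rank by papers per k$: Lab H 270 > Lab N 200 > Lab Q 190 > Lab L 150 > Lab T 100 > Lab U 70 > Lab X 40.
Give Lab H 130 more to hit its cap of 160 ; 300 left.
Lab N: +160 to 160 (cap) ; 140 left.
Lab Q takes 80 more to reach its cap of 100 ; 60 left.
Lab L: +60 (room for 110) → 70. Pool exhausted.
Total = 40×20 + 100×10 + 190×100 + 70×10 + 150×70 + 270×160 + 200×160 = 107200.

107200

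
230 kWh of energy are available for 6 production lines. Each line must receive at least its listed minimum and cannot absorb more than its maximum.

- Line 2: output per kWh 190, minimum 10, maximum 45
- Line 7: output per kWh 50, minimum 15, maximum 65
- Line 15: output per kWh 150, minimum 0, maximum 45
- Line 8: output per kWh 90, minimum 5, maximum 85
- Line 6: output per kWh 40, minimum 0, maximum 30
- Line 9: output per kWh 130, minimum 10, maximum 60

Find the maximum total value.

Meeting every minimum uses 10+15+0+5+0+10 = 40 kWh, leaving 190.
Rank by output per kWh: Line 2 190 > Line 15 150 > Line 9 130 > Line 8 90 > Line 7 50 > Line 6 40.
Give Line 2 35 more to hit its cap of 45 — 155 left.
Give Line 15 45 more to hit its cap of 45 — 110 left.
Line 9 takes 50 more to reach its cap of 60 — 60 left.
Line 8 has room for 80 more but only 60 remain, so it gets 65.
Total = 190×45 + 50×15 + 150×45 + 90×65 + 130×60 = 29700.

29700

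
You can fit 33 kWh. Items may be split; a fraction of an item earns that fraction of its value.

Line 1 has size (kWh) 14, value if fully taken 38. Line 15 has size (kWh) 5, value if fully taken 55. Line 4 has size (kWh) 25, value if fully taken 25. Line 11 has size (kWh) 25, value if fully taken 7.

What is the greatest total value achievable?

107

Sort by value density: Line 15 55/5≈11, Line 1 38/14≈2.71, Line 4 25/25≈1, Line 11 7/25≈0.28.
Take all of Line 15 (5 kWh, value 55) → 28 kWh left.
Line 1: take in full, 14 kWh for value 38 → 14 left.
Fill the last 14 kWh with part of Line 4: 14/25 of it earns 14.
Total value = 107.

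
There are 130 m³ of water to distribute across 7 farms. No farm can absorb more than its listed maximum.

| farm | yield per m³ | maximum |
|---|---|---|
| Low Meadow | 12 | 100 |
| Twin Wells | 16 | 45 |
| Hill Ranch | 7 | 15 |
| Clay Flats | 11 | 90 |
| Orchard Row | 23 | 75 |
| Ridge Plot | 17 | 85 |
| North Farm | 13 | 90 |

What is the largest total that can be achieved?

2660

Order the farms by yield per m³: Orchard Row 23 > Ridge Plot 17 > Twin Wells 16 > North Farm 13 > Low Meadow 12 > Clay Flats 11 > Hill Ranch 7.
Give Orchard Row 75 to hit its cap of 75 — 55 left.
Ridge Plot has room for 85 but only 55 remain, so it gets 55.
Total = 23×75 + 17×55 = 2660.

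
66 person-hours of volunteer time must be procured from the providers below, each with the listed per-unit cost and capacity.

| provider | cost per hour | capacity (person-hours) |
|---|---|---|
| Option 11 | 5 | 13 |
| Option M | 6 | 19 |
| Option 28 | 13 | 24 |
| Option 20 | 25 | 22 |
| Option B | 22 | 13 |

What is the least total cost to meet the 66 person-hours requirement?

Use providers in increasing cost order.
Option 11 (5): use full 13 ; 53 person-hours to go.
Option M (6): use full 19 ; 34 person-hours to go.
Take 24 from Option 28 at 13 ; need 10 more.
Option B (22): take the remaining 10 ; done.
Option 20: unused.
Cost = 13×5 + 19×6 + 24×13 + 10×22 = 711.

711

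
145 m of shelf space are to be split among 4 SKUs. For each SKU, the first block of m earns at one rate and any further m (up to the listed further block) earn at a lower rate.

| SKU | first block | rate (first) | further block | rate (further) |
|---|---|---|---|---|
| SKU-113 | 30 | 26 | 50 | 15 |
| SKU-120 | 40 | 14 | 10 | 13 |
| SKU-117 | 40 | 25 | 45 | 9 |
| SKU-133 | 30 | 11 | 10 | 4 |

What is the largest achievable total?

Order all 8 blocks by rate: SKU-113/T1 26 > SKU-117/T1 25 > SKU-113/T2 15 > SKU-120/T1 14 > SKU-120/T2 13 > SKU-133/T1 11 > SKU-117/T2 9 > SKU-133/T2 4.
SKU-113 T1 at 26: fill all 30 → 115 left.
Fill SKU-117 T1 block (40 at 25) → 75 left.
Fill SKU-113 T2 block (50 at 15) → 25 left.
25 remain; put them into SKU-120 T1 at 14.
Total = 26×30 + 25×40 + 15×50 + 14×25 = 2880.

2880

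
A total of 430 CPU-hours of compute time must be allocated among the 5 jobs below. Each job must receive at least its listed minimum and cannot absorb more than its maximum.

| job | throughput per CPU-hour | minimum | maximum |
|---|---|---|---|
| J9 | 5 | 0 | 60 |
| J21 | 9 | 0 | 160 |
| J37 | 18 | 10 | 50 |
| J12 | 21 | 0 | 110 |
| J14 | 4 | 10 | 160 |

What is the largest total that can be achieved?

Meeting every minimum uses 0+0+10+0+10 = 20 CPU-hours, leaving 410.
Highest throughput per CPU-hour first: J12 21 > J37 18 > J21 9 > J9 5 > J14 4.
J12 takes 110 more to reach its cap of 110 → 300 left.
J37 takes 40 more to reach its cap of 50 → 260 left.
J21: +160 to 160 (cap) → 100 left.
J9: +60 to 60 (cap) → 40 left.
J14: +40 (room for 150) → 50. Pool exhausted.
Total = 5×60 + 9×160 + 18×50 + 21×110 + 4×50 = 5150.

5150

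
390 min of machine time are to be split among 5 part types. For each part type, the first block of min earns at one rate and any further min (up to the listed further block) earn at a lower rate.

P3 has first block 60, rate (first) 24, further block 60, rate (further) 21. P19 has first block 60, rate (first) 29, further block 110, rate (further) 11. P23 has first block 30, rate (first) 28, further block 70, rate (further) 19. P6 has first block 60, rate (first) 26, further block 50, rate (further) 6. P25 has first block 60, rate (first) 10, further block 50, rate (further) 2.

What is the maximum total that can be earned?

Treat each block as its own option and order by rate: P19/T1 29 > P23/T1 28 > P6/T1 26 > P3/T1 24 > P3/T2 21 > P23/T2 19 > P19/T2 11 > P25/T1 10 > P6/T2 6 > P25/T2 2.
P19/T1 (29): +60 ; 330 left.
P23/T1 (28): +30 ; 300 left.
P6 T1 at 26: fill all 60 ; 240 left.
P3 T1 at 24: fill all 60 ; 180 left.
P3 T2 at 21: fill all 60 ; 120 left.
Fill P23 T2 block (70 at 19) ; 50 left.
P19/T2: +50 of 110 at 11; pool empty.
Total = 29×60 + 28×30 + 26×60 + 24×60 + 21×60 + 19×70 + 11×50 = 8720.

8720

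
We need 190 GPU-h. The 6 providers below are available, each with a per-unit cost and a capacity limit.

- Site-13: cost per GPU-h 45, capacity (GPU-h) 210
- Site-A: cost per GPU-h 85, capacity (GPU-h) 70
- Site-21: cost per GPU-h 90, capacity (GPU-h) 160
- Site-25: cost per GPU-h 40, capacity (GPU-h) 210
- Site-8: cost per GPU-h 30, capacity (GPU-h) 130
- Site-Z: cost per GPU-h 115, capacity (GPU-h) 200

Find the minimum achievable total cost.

6300

Fill from the cheapest provider first.
Site-8 at 30: take all 130 GPU-h → 60 still needed.
Site-25 (40): take the remaining 60 → done.
Site-13, Site-A, Site-21, Site-Z: unused.
Cost = 130×30 + 60×40 = 6300.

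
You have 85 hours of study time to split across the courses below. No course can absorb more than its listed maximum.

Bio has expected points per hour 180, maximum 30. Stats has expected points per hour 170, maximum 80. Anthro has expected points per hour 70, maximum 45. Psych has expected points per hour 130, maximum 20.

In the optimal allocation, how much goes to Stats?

55

Order the courses by expected points per hour: Bio 180 > Stats 170 > Psych 130 > Anthro 70.
Bio: +30 to 30 (cap) ; 55 left.
Only 55 left; Stats takes them to reach 55.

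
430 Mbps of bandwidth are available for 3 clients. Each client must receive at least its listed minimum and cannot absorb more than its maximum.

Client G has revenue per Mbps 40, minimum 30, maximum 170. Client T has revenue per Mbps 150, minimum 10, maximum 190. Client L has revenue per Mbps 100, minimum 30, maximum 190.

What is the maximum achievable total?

Meeting every minimum uses 30+10+30 = 70 Mbps, leaving 360.
Rank by revenue per Mbps: Client T 150 > Client L 100 > Client G 40.
Client T: +180 to 190 (cap) — 180 left.
Client L takes 160 more to reach its cap of 190 — 20 left.
Only 20 left; Client G takes them to reach 50.
Total = 40×50 + 150×190 + 100×190 = 49500.

49500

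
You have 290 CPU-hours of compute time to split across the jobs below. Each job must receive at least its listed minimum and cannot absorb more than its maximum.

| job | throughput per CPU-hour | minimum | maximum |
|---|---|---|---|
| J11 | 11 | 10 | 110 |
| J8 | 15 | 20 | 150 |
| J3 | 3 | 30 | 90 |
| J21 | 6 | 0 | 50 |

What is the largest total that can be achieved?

Meeting every minimum uses 10+20+30+0 = 60 CPU-hours, leaving 230.
Order the jobs by throughput per CPU-hour: J8 15 > J11 11 > J21 6 > J3 3.
J8: +130 to 150 (cap) — 100 left.
Give J11 100 more to hit its cap of 110 — 0 left.
Total = 11×110 + 15×150 + 3×30 = 3550.

3550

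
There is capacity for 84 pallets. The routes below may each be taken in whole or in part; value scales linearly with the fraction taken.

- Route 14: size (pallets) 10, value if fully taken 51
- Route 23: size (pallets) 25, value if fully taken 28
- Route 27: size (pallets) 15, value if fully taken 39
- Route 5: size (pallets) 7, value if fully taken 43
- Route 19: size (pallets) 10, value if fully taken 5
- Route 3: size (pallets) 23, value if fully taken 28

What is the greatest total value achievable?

191

Best value per unit of size first: Route 5 43/7≈6.14, Route 14 51/10≈5.1, Route 27 39/15≈2.6, Route 3 28/23≈1.22, Route 23 28/25≈1.12, Route 19 5/10≈0.5.
Take all of Route 5 (7 pallets, value 43) ; 77 pallets left.
Take all of Route 14 (10 pallets, value 51) ; 67 pallets left.
All 15 pallets of Route 27 fit (value 39) ; 52 remain.
All 23 pallets of Route 3 fit (value 28) ; 29 remain.
Route 23: take in full, 25 pallets for value 28 ; 4 left.
4 pallets left: a 4/10 share of Route 19 gives 5×4/10 = 2.
Total value = 191.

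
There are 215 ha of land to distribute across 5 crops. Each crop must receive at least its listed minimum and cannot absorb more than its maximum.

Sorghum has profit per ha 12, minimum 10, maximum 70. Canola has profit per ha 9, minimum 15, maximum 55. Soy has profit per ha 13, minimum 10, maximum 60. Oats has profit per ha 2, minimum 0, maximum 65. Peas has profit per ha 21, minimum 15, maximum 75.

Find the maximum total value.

Meeting every minimum uses 10+15+10+0+15 = 50 ha, leaving 165.
Rank by profit per ha: Peas 21 > Soy 13 > Sorghum 12 > Canola 9 > Oats 2.
Peas: +60 to 75 (cap) ; 105 left.
Soy: +50 to 60 (cap) ; 55 left.
Only 55 left; Sorghum takes them to reach 65.
Total = 12×65 + 9×15 + 13×60 + 21×75 = 3270.

3270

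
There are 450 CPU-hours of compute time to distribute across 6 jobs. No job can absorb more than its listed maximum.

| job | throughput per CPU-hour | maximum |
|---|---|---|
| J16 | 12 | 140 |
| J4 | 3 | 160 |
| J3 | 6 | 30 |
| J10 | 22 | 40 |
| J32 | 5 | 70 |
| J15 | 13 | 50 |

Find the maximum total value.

4100

Order the jobs by throughput per CPU-hour: J10 22 > J15 13 > J16 12 > J3 6 > J32 5 > J4 3.
Give J10 40 to hit its cap of 40 — 410 left.
J15: +50 to 50 (cap) — 360 left.
Give J16 140 to hit its cap of 140 — 220 left.
Give J3 30 to hit its cap of 30 — 190 left.
J32 takes 70 to reach its cap of 70 — 120 left.
Only 120 left; J4 takes them to reach 120.
Total = 12×140 + 3×120 + 6×30 + 22×40 + 5×70 + 13×50 = 4100.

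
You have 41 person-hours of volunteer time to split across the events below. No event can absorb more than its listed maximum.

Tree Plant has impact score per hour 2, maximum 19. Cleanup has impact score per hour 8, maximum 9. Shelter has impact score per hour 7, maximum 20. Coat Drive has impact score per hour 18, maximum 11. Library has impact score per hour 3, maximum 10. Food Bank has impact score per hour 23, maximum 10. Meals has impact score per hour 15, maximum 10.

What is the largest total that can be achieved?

Order the events by impact score per hour: Food Bank 23 > Coat Drive 18 > Meals 15 > Cleanup 8 > Shelter 7 > Library 3 > Tree Plant 2.
Food Bank: +10 to 10 (cap) → 31 left.
Give Coat Drive 11 to hit its cap of 11 → 20 left.
Meals: +10 to 10 (cap) → 10 left.
Cleanup: +9 to 9 (cap) → 1 left.
Shelter: +1 (room for 20) → 1. Pool exhausted.
Total = 8×9 + 7×1 + 18×11 + 23×10 + 15×10 = 657.

657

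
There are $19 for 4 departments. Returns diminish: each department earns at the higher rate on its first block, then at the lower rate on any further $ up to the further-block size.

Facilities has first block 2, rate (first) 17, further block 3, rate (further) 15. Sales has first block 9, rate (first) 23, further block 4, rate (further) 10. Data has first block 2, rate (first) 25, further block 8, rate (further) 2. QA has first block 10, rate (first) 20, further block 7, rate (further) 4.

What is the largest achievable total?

417

Rank every tier by rate: Data/T1 25 > Sales/T1 23 > QA/T1 20 > Facilities/T1 17 > Facilities/T2 15 > Sales/T2 10 > QA/T2 4 > Data/T2 2.
Data T1 at 25: fill all 2 → 17 left.
Sales T1 at 23: fill all 9 → 8 left.
QA T1 at 20: only 8 left, fill 8.
Total = 25×2 + 23×9 + 20×8 = 417.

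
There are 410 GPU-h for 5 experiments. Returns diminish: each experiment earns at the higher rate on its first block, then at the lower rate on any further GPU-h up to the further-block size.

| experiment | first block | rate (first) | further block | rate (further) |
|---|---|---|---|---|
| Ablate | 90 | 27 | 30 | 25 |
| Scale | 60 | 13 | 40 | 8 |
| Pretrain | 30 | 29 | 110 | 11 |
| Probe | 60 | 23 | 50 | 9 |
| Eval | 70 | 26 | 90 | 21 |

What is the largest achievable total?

Rank every tier by rate: Pretrain/tier1 29 > Ablate/tier1 27 > Eval/tier1 26 > Ablate/tier2 25 > Probe/tier1 23 > Eval/tier2 21 > Scale/tier1 13 > Pretrain/tier2 11 > Probe/tier2 9 > Scale/tier2 8.
Fill Pretrain tier1 block (30 at 29) → 380 left.
Ablate/tier1 (27): +90 → 290 left.
Eval/tier1 (26): +70 → 220 left.
Ablate tier2 at 25: fill all 30 → 190 left.
Probe/tier1 (23): +60 → 130 left.
Eval/tier2 (21): +90 → 40 left.
40 remain; put them into Scale tier1 at 13.
Total = 29×30 + 27×90 + 26×70 + 25×30 + 23×60 + 21×90 + 13×40 = 9660.

9660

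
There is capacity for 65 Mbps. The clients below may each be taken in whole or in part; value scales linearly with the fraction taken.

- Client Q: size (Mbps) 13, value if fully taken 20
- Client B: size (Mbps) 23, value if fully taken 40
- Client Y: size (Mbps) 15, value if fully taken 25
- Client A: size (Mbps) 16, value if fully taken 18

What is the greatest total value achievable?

Rank by value-to-size ratio: Client B 40/23≈1.74, Client Y 25/15≈1.67, Client Q 20/13≈1.54, Client A 18/16≈1.12.
All 23 Mbps of Client B fit (value 40) ; 42 remain.
Take all of Client Y (15 Mbps, value 25) ; 27 Mbps left.
Take all of Client Q (13 Mbps, value 20) ; 14 Mbps left.
Fill the last 14 Mbps with part of Client A: 14/16 of it earns 15.75.
Total value = 100.75.

100.75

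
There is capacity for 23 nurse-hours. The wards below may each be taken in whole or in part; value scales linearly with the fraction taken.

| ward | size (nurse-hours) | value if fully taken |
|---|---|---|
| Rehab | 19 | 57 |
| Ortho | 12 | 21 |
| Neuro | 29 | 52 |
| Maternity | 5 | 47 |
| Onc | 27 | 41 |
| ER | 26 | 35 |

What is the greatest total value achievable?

Rank by value-to-size ratio: Maternity 47/5≈9.4, Rehab 57/19≈3, Neuro 52/29≈1.79, Ortho 21/12≈1.75, Onc 41/27≈1.52, ER 35/26≈1.35.
Maternity: take in full, 5 nurse-hours for value 47 ; 18 left.
18 nurse-hours left: a 18/19 share of Rehab gives 57×18/19 = 54.
Total value = 101.

101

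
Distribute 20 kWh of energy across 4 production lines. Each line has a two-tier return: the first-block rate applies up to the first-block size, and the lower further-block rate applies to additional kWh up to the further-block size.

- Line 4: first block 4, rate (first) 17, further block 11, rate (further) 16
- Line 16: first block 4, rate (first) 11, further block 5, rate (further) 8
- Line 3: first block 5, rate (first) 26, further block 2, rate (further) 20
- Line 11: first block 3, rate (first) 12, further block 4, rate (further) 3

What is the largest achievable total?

382

Order all 8 blocks by rate: Line 3/first 26 > Line 3/second 20 > Line 4/first 17 > Line 4/second 16 > Line 11/first 12 > Line 16/first 11 > Line 16/second 8 > Line 11/second 3.
Line 3/first (26): +5 ; 15 left.
Fill Line 3 second block (2 at 20) ; 13 left.
Line 4/first (17): +4 ; 9 left.
Line 4/second: +9 of 11 at 16; pool empty.
Total = 26×5 + 20×2 + 17×4 + 16×9 = 382.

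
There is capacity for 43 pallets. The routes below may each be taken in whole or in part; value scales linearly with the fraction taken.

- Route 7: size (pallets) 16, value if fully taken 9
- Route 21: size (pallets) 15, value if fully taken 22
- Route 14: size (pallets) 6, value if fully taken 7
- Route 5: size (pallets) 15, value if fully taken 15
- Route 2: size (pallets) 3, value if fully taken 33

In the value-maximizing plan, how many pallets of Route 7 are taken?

Best value per unit of size first: Route 2 33/3≈11, Route 21 22/15≈1.47, Route 14 7/6≈1.17, Route 5 15/15≈1, Route 7 9/16≈0.562.
Take all of Route 2 (3 pallets, value 33) → 40 pallets left.
Take all of Route 21 (15 pallets, value 22) → 25 pallets left.
Route 14: take in full, 6 pallets for value 7 → 19 left.
Take all of Route 5 (15 pallets, value 15) → 4 pallets left.
4 pallets left: a 4/16 share of Route 7 gives 9×4/16 = 2.25.

4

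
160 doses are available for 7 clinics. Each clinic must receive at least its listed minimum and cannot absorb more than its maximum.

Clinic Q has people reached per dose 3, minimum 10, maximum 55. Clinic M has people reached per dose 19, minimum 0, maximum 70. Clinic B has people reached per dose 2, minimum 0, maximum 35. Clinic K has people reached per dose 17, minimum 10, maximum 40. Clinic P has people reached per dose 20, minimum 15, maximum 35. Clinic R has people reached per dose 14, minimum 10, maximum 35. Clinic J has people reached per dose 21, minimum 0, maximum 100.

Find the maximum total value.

3040

Meeting every minimum uses 10+0+0+10+15+10+0 = 45 doses, leaving 115.
Highest people reached per dose first: Clinic J 21 > Clinic P 20 > Clinic M 19 > Clinic K 17 > Clinic R 14 > Clinic Q 3 > Clinic B 2.
Give Clinic J 100 more to hit its cap of 100 → 15 left.
Clinic P has room for 20 more but only 15 remain, so it gets 30.
Total = 3×10 + 17×10 + 20×30 + 14×10 + 21×100 = 3040.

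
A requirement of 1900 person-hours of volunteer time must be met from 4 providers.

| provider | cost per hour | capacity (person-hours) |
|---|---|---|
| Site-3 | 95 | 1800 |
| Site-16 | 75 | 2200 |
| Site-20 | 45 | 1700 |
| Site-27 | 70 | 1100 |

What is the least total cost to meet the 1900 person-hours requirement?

90500

Cheapest first:
Take 1700 from Site-20 at 45 → need 200 more.
Site-27 at 70: take 200 of its 1100 → requirement met.
Site-16, Site-3: unused.
Cost = 1700×45 + 200×70 = 90500.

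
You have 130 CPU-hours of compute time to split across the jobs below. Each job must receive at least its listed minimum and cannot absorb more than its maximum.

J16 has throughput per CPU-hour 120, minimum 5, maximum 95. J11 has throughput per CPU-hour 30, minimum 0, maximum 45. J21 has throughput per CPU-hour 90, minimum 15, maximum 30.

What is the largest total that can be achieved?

14250

Meeting every minimum uses 5+0+15 = 20 CPU-hours, leaving 110.
Order the jobs by throughput per CPU-hour: J16 120 > J21 90 > J11 30.
J16 takes 90 more to reach its cap of 95 ; 20 left.
J21 takes 15 more to reach its cap of 30 ; 5 left.
Only 5 left; J11 takes them to reach 5.
Total = 120×95 + 30×5 + 90×30 = 14250.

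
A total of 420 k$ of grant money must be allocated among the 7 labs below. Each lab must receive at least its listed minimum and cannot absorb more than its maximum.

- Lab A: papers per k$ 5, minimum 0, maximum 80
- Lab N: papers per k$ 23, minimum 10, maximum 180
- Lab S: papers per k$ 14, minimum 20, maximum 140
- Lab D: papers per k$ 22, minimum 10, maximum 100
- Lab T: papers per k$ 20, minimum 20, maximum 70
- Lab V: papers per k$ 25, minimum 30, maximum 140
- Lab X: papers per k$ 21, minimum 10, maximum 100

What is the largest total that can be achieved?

Meeting every minimum uses 0+10+20+10+20+30+10 = 100 k$, leaving 320.
Rank by papers per k$: Lab V 25 > Lab N 23 > Lab D 22 > Lab X 21 > Lab T 20 > Lab S 14 > Lab A 5.
Give Lab V 110 more to hit its cap of 140 ; 210 left.
Lab N: +170 to 180 (cap) ; 40 left.
Lab D: +40 (room for 90) → 50. Pool exhausted.
Total = 23×180 + 14×20 + 22×50 + 20×20 + 25×140 + 21×10 = 9630.

9630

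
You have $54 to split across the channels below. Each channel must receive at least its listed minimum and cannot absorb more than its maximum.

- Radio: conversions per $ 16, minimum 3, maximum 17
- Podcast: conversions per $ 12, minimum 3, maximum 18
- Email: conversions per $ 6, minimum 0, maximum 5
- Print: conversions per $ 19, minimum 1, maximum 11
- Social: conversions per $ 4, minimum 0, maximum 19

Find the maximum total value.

Meeting every minimum uses 3+3+0+1+0 = 7 $, leaving 47.
Highest conversions per $ first: Print 19 > Radio 16 > Podcast 12 > Email 6 > Social 4.
Give Print 10 more to hit its cap of 11 — 37 left.
Give Radio 14 more to hit its cap of 17 — 23 left.
Podcast: +15 to 18 (cap) — 8 left.
Email: +5 to 5 (cap) — 3 left.
Only 3 left; Social takes them to reach 3.
Total = 16×17 + 12×18 + 6×5 + 19×11 + 4×3 = 739.

739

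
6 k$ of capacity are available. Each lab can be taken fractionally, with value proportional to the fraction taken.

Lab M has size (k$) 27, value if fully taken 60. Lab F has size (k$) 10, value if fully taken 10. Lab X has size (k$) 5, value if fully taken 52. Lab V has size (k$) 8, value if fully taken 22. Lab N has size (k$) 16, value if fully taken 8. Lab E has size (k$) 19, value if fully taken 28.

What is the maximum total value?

54.75

Best value per unit of size first: Lab X 52/5≈10.4, Lab V 22/8≈2.75, Lab M 60/27≈2.22, Lab E 28/19≈1.47, Lab F 10/10≈1, Lab N 8/16≈0.5.
Lab X: take in full, 5 k$ for value 52 → 1 left.
1 k$ left: a 1/8 share of Lab V gives 22×1/8 = 2.75.
Total value = 54.75.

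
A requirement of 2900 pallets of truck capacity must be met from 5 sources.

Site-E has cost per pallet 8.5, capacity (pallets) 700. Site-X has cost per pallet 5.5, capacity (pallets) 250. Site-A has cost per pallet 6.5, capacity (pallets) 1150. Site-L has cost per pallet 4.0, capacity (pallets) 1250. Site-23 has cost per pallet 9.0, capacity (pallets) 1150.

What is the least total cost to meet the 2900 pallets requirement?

15975

Use sources in increasing cost order.
Site-L (4.0): use full 1250 — 1650 pallets to go.
Site-X (5.5): use full 250 — 1400 pallets to go.
Take 1150 from Site-A at 6.5 — need 250 more.
Take 250 from Site-E at 8.5 to finish.
Site-23: unused.
Cost = 1250×4.0 + 250×5.5 + 1150×6.5 + 250×8.5 = 15975.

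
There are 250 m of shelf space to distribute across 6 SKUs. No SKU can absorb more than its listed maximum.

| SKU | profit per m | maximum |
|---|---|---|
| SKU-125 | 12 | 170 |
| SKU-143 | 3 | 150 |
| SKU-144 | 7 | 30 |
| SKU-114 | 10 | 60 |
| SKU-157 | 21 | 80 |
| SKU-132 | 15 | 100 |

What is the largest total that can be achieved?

4020

Order the SKUs by profit per m: SKU-157 21 > SKU-132 15 > SKU-125 12 > SKU-114 10 > SKU-144 7 > SKU-143 3.
SKU-157 takes 80 to reach its cap of 80 ; 170 left.
Give SKU-132 100 to hit its cap of 100 ; 70 left.
SKU-125 has room for 170 but only 70 remain, so it gets 70.
Total = 12×70 + 21×80 + 15×100 = 4020.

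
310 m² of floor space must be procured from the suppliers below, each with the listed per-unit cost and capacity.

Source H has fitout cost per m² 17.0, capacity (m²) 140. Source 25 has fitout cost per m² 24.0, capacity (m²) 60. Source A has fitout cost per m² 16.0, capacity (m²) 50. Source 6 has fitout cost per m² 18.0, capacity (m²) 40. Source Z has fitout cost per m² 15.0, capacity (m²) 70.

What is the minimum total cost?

Cheapest first:
Source Z (15.0): use full 70 — 240 m² to go.
Source A (16.0): use full 50 — 190 m² to go.
Source H (17.0): use full 140 — 50 m² to go.
Take 40 from Source 6 at 18.0 — need 10 more.
Take 10 from Source 25 at 24.0 to finish.
Cost = 70×15.0 + 50×16.0 + 140×17.0 + 40×18.0 + 10×24.0 = 5190.

5190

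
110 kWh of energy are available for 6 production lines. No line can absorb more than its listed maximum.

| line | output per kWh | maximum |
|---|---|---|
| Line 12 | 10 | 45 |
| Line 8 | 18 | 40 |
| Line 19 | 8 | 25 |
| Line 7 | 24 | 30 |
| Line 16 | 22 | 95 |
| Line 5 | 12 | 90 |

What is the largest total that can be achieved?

Highest output per kWh first: Line 7 24 > Line 16 22 > Line 8 18 > Line 5 12 > Line 12 10 > Line 19 8.
Line 7: +30 to 30 (cap) — 80 left.
Line 16: +80 (room for 95) → 80. Pool exhausted.
Total = 24×30 + 22×80 = 2480.

2480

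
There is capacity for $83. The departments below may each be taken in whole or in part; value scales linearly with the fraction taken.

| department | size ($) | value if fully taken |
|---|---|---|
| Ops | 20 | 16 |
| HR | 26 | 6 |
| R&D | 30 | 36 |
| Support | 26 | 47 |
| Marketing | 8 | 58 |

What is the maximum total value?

Sort by value density: Marketing 58/8≈7.25, Support 47/26≈1.81, R&D 36/30≈1.2, Ops 16/20≈0.8, HR 6/26≈0.231.
All 8 $ of Marketing fit (value 58) ; 75 remain.
Support: take in full, 26 $ for value 47 ; 49 left.
R&D: take in full, 30 $ for value 36 ; 19 left.
Fill the last 19 $ with part of Ops: 19/20 of it earns 15.2.
Total value = 156.2.

156.2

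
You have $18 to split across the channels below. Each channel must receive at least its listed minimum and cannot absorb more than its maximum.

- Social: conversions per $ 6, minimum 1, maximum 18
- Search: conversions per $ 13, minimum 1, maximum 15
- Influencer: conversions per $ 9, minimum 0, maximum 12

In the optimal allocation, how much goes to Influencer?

Meeting every minimum uses 1+1+0 = 2 $, leaving 16.
Highest conversions per $ first: Search 13 > Influencer 9 > Social 6.
Give Search 14 more to hit its cap of 15 — 2 left.
Only 2 left; Influencer takes them to reach 2.

2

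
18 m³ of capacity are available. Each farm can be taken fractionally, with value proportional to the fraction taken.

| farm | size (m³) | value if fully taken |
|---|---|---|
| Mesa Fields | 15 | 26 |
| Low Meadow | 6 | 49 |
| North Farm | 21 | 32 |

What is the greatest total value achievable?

69.8

Best value per unit of size first: Low Meadow 49/6≈8.17, Mesa Fields 26/15≈1.73, North Farm 32/21≈1.52.
Low Meadow: take in full, 6 m³ for value 49 → 12 left.
Fill the last 12 m³ with part of Mesa Fields: 12/15 of it earns 20.8.
Total value = 69.8.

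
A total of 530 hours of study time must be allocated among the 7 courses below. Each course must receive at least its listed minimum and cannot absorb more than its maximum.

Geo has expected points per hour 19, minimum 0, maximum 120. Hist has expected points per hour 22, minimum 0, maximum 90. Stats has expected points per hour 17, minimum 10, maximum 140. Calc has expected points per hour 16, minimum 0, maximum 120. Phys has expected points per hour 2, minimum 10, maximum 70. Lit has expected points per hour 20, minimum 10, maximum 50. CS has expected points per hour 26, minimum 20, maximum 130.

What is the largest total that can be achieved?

Meeting every minimum uses 0+0+10+0+10+10+20 = 50 hours, leaving 480.
Order the courses by expected points per hour: CS 26 > Hist 22 > Lit 20 > Geo 19 > Stats 17 > Calc 16 > Phys 2.
CS: +110 to 130 (cap) — 370 left.
Hist: +90 to 90 (cap) — 280 left.
Lit: +40 to 50 (cap) — 240 left.
Geo: +120 to 120 (cap) — 120 left.
Stats has room for 130 more but only 120 remain, so it gets 130.
Total = 19×120 + 22×90 + 17×130 + 2×10 + 20×50 + 26×130 = 10870.

10870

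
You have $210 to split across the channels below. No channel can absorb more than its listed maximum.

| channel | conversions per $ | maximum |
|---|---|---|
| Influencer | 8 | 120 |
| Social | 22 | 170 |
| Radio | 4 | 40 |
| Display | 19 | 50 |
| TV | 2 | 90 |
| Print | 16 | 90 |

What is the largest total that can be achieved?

Highest conversions per $ first: Social 22 > Display 19 > Print 16 > Influencer 8 > Radio 4 > TV 2.
Give Social 170 to hit its cap of 170 ; 40 left.
Display: +40 (room for 50) → 40. Pool exhausted.
Total = 22×170 + 19×40 = 4500.

4500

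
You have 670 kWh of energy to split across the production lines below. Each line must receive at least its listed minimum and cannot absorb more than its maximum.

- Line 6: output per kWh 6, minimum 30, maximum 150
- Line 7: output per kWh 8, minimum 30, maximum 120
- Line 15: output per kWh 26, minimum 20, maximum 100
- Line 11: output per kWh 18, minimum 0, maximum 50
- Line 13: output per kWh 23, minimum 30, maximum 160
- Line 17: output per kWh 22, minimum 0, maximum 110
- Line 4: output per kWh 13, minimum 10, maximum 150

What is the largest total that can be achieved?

Meeting every minimum uses 30+30+20+0+30+0+10 = 120 kWh, leaving 550.
Order the production lines by output per kWh: Line 15 26 > Line 13 23 > Line 17 22 > Line 11 18 > Line 4 13 > Line 7 8 > Line 6 6.
Line 15: +80 to 100 (cap) → 470 left.
Line 13 takes 130 more to reach its cap of 160 → 340 left.
Give Line 17 110 more to hit its cap of 110 → 230 left.
Give Line 11 50 more to hit its cap of 50 → 180 left.
Give Line 4 140 more to hit its cap of 150 → 40 left.
Line 7 has room for 90 more but only 40 remain, so it gets 70.
Total = 6×30 + 8×70 + 26×100 + 18×50 + 23×160 + 22×110 + 13×150 = 12290.

12290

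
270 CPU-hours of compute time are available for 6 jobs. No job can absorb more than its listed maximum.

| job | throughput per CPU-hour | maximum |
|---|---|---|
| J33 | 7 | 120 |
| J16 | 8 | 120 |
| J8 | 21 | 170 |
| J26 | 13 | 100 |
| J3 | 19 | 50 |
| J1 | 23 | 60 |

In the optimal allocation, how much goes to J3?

Highest throughput per CPU-hour first: J1 23 > J8 21 > J3 19 > J26 13 > J16 8 > J33 7.
J1: +60 to 60 (cap) → 210 left.
J8 takes 170 to reach its cap of 170 → 40 left.
J3: +40 (room for 50) → 40. Pool exhausted.

40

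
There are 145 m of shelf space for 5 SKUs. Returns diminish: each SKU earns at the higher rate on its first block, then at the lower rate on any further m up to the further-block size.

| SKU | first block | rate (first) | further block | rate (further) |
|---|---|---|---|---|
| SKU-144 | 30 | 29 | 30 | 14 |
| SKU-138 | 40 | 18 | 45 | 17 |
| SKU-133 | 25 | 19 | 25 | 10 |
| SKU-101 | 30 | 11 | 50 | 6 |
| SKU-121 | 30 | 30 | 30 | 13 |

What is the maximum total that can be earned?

Rank every tier by rate: SKU-121/first 30 > SKU-144/first 29 > SKU-133/first 19 > SKU-138/first 18 > SKU-138/second 17 > SKU-144/second 14 > SKU-121/second 13 > SKU-101/first 11 > SKU-133/second 10 > SKU-101/second 6.
Fill SKU-121 first block (30 at 30) → 115 left.
SKU-144/first (29): +30 → 85 left.
SKU-133 first at 19: fill all 25 → 60 left.
SKU-138/first (18): +40 → 20 left.
SKU-138/second: +20 of 45 at 17; pool empty.
Total = 30×30 + 29×30 + 19×25 + 18×40 + 17×20 = 3305.

3305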